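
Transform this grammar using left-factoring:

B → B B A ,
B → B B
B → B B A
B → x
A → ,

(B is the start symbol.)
Left-factoring transforms A → αβ₁ | αβ₂ into A → αA' and A' → β₁ | β₂
(α is the longest common prefix among the alternatives). Repeat until
no nonterminal has two alternatives with a common prefix.

Round 1: B has alternatives sharing prefix 'B B'. Introduce B': B → B B B'
  Add: B' → A ,
  Add: B' → ε
  Add: B' → A

Round 2: B' has alternatives sharing prefix 'A'. Introduce B'': B' → A B''
  Add: B'' → ,
  Add: B'' → ε

No remaining common prefixes — done.

Resulting grammar:
B → B B B'
B' → A B''
B'' → ,
B'' → ε
B' → ε
B → x
A → ,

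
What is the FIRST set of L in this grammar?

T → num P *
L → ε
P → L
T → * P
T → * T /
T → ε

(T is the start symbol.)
To compute FIRST(L), examine every production with L on the left-hand side, reading each right-hand side left to right until a non-nullable symbol is reached.

From L → ε:
  - ε-production, so ε ∈ FIRST(L)

Collecting: FIRST(L) = { ε }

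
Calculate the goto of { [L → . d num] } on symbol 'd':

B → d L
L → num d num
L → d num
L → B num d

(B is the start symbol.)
GOTO(I, 'd') = CLOSURE({ [A → αX.β] : [A → α.Xβ] ∈ I, X = 'd' })

Items with dot before 'd', with the dot advanced:
  [L → . d num] → [L → d . num]
Closure adds nothing (no advanced item has the dot before a non-terminal).

GOTO = { [L → d . num] }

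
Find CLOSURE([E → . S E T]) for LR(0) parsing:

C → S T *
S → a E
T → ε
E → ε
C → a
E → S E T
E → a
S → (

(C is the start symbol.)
To compute CLOSURE, for each item [A → α.Bβ] where B is a non-terminal, add [B → .γ] for all productions B → γ; repeat for the newly added items until nothing changes.

Start with: [E → . S E T]
  [E → . S E T] has the dot before S: add [S → . a E], [S → . (]
No further items can be added.

CLOSURE = { [E → . S E T], [S → . (], [S → . a E] }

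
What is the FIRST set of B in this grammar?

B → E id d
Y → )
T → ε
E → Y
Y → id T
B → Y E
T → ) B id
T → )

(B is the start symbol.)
{ ')', 'id' }

FIRST sets of the other non-terminals involved (by the same procedure, iterated to a fixed point):
  FIRST(E) = { ')', 'id' }
  FIRST(Y) = { ')', 'id' }

From B → E id d:
  - E is a non-terminal: add FIRST(E) \ {ε} = { ')', 'id' }
    E is not nullable, so stop
From B → Y E:
  - Y is a non-terminal: add FIRST(Y) \ {ε} = { ')', 'id' }
    Y is not nullable, so stop

Collecting: FIRST(B) = { ')', 'id' }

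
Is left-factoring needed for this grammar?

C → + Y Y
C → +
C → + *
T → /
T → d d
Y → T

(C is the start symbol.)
Left-factoring is needed when two productions for the same non-terminal
share a common prefix on the right-hand side.

Productions for C:
  C → + Y Y
  C → +
  C → + *
Productions for T:
  T → /
  T → d d

Found common prefix '+' in productions for C

Answer: Yes, C has productions with common prefix '+'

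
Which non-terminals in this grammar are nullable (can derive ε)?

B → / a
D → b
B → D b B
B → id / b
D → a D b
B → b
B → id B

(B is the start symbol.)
There are no ε-productions, so no non-terminal can derive ε.
No non-terminals are nullable.

Answer: None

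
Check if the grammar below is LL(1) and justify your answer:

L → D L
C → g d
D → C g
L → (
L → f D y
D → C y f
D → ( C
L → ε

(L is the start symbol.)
No. Predict set conflict for L: { '(' }

A grammar is LL(1) if for each non-terminal N with multiple productions, the predict sets of those productions are pairwise disjoint, where PREDICT(N → α) = (FIRST(α) \ {ε}) ∪ (FOLLOW(N) if α ⇒* ε).

Relevant sets:
  FIRST(D) = { '(', 'g' }
  FIRST(C) = { 'g' }
  FOLLOW(L) = { $ }

For L:
  PREDICT(L → D L) = { '(', 'g' }
  PREDICT(L → '(') = { '(' }
  PREDICT(L → f D y) = { 'f' }
  PREDICT(L → ε) = { $ }
For D:
  PREDICT(D → C g) = { 'g' }
  PREDICT(D → C y f) = { 'g' }
  PREDICT(D → '(' C) = { '(' }
C has a single production, so nothing to check there.

Conflict found: Predict set conflict for L: { '(' }
The grammar is NOT LL(1).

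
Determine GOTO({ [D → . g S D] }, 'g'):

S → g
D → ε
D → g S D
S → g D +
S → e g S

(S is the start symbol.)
GOTO(I, 'g') = CLOSURE({ [A → αX.β] : [A → α.Xβ] ∈ I, X = 'g' })

Items with dot before 'g', with the dot advanced:
  [D → . g S D] → [D → g . S D]
Closure of the advanced items:
  [D → g . S D] has the dot before S: add [S → . g], [S → . g D +], [S → . e g S]

GOTO = { [D → g . S D], [S → . e g S], [S → . g D +], [S → . g] }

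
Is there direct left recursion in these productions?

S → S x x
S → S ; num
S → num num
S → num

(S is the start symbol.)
Yes, S is left-recursive

S → S x x: LEFT RECURSIVE (starts with S)
S → S ; num: LEFT RECURSIVE (starts with S)
S → num num: starts with num
S → num: starts with num

The grammar has direct left recursion on: S.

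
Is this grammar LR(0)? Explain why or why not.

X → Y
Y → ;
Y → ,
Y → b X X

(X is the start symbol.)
A grammar is LR(0) if no state in the canonical LR(0) collection has:
  - both a shift item (dot before a terminal) and a complete item (shift-reduce conflict), or
  - two or more complete items (reduce-reduce conflict; the accept item [X' → X .] counts as a complete item here).

Augment with X' → X and build the canonical LR(0) collection (I0 = CLOSURE({[X' → . X]}), then GOTO on every symbol after a dot until no new states appear). It has 8 states:
  I0: { [X → . Y], [X' → . X], [Y → . ,], [Y → . ;], [Y → . b X X] }  — shift
  I1: { [Y → , .] }  — reduce
  I2: { [Y → ; .] }  — reduce
  I3: { [X' → X .] }  — accept
  I4: { [X → Y .] }  — reduce
  I5: { [X → . Y], [Y → . ,], [Y → . ;], [Y → . b X X], [Y → b . X X] }  — shift
  I6: { [X → . Y], [Y → . ,], [Y → . ;], [Y → . b X X], [Y → b X . X] }  — shift
  I7: { [Y → b X X .] }  — reduce

Every state is either a pure shift/goto state or contains exactly one complete item and nothing to shift — no conflicts. The grammar is LR(0).

Answer: Yes, the grammar is LR(0)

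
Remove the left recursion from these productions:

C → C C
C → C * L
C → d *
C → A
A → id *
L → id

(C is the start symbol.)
C is directly left-recursive. The standard transformation for
  A → A α₁ | ... | A α_m | β₁ | ... | β_n
is
  A  → β₁ A' | ... | β_n A'
  A' → α₁ A' | ... | α_m A' | ε

C → d * becomes C → d * C'
C → A becomes C → A C'
C → C C becomes C' → C C'
C → C * L becomes C' → * L C'
Add C' → ε

Productions for other non-terminals are unchanged:
  A → id *
  L → id

Resulting grammar:
C → d * C'
C → A C'
C' → C C'
C' → * L C'
C' → ε
A → id *
L → id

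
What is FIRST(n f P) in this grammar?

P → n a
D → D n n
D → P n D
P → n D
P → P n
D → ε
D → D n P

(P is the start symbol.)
To compute FIRST(n f P), process the symbols left to right:
Symbol n is a terminal. Add 'n' and stop.
FIRST(n f P) = { 'n' }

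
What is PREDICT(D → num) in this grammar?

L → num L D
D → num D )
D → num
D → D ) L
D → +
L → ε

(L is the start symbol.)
PREDICT(D → num) = (FIRST(RHS) \ {ε}) ∪ (FOLLOW(D) if ε ∈ FIRST(RHS), i.e. RHS ⇒* ε)
FIRST(num) = { 'num' }
ε ∉ FIRST(num), so FOLLOW(D) is not added.
PREDICT(D → num) = { 'num' }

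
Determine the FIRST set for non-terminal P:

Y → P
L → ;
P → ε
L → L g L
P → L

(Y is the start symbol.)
{ ';', ε }

FIRST sets of the other non-terminals involved (by the same procedure, iterated to a fixed point):
  FIRST(L) = { ';' }

From P → ε:
  - ε-production, so ε ∈ FIRST(P)
From P → L:
  - L is a non-terminal: add FIRST(L) \ {ε} = { ';' }
    L is not nullable, so stop

Collecting: FIRST(P) = { ';', ε }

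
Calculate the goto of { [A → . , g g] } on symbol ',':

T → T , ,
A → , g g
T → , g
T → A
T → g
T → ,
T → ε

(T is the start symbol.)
GOTO(I, ',') = CLOSURE({ [A → αX.β] : [A → α.Xβ] ∈ I, X = ',' })

Items with dot before ',', with the dot advanced:
  [A → . , g g] → [A → , . g g]
Closure adds nothing (no advanced item has the dot before a non-terminal).

GOTO = { [A → , . g g] }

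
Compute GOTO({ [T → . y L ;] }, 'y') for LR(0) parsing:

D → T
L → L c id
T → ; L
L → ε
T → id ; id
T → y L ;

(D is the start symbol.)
GOTO(I, 'y') = CLOSURE({ [A → αX.β] : [A → α.Xβ] ∈ I, X = 'y' })

Items with dot before 'y', with the dot advanced:
  [T → . y L ;] → [T → y . L ;]
Closure of the advanced items:
  [T → y . L ;] has the dot before L: add [L → . L c id], [L → .]

GOTO = { [L → . L c id], [L → .], [T → y . L ;] }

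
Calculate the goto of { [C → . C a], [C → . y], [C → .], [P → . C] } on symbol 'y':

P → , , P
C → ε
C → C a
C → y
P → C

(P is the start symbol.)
{ [C → y .] }

GOTO(I, 'y') = CLOSURE({ [A → αX.β] : [A → α.Xβ] ∈ I, X = 'y' })

Items with dot before 'y', with the dot advanced:
  [C → . y] → [C → y .]
Closure adds nothing (no advanced item has the dot before a non-terminal).

GOTO = { [C → y .] }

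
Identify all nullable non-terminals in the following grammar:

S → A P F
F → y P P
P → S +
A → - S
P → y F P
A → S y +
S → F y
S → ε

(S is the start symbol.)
ε-productions: S → ε
So S is immediately nullable.
No further non-terminal can be added: every production for the remaining non-terminals contains a terminal or a non-nullable non-terminal.
Nullable = { 'S' }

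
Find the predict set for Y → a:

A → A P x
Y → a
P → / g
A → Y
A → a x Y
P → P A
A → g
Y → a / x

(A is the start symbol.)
{ 'a' }

PREDICT(Y → a) = (FIRST(RHS) \ {ε}) ∪ (FOLLOW(Y) if ε ∈ FIRST(RHS), i.e. RHS ⇒* ε)
FIRST(a) = { 'a' }
ε ∉ FIRST(a), so FOLLOW(Y) is not added.
PREDICT(Y → a) = { 'a' }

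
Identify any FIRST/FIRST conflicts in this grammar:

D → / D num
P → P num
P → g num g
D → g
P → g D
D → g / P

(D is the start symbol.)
Yes. D → g / D → g '/' P on { 'g' }; P → P num / P → g num g on { 'g' }; P → P num / P → g D on { 'g' }; P → g num g / P → g D on { 'g' }

A FIRST/FIRST conflict occurs when two productions N → α and N → β for the same non-terminal have FIRST(α) ∩ FIRST(β) ≠ ∅ (with ε ∈ FIRST of a nullable right-hand side, so two nullable alternatives also conflict).

FIRST sets of the non-terminals at (or reachable through a nullable prefix from) the front of some alternative:
  FIRST(P) = { 'g' }

Productions for D:
  D → / D num: FIRST = { '/' }
  D → g: FIRST = { 'g' }
  D → g / P: FIRST = { 'g' }
Productions for P:
  P → P num: FIRST = { 'g' }
  P → g num g: FIRST = { 'g' }
  P → g D: FIRST = { 'g' }

Conflict for D: D → g and D → g / P
  Overlap: { 'g' }
Conflict for P: P → P num and P → g num g
  Overlap: { 'g' }
Conflict for P: P → P num and P → g D
  Overlap: { 'g' }
Conflict for P: P → g num g and P → g D
  Overlap: { 'g' }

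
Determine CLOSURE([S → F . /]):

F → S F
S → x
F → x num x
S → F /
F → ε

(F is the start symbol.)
{ [S → F . /] }

To compute CLOSURE, for each item [A → α.Bβ] where B is a non-terminal, add [B → .γ] for all productions B → γ; repeat for the newly added items until nothing changes.

Start with: [S → F . /]
The dot precedes the terminal '/', so nothing is added.

CLOSURE = { [S → F . /] }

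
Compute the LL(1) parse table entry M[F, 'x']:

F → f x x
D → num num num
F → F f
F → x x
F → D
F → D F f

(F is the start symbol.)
F → F f, F → x x

To find M[F, 'x'], we find productions for F where 'x' is in the predict set (PREDICT(N → α) = (FIRST(α) \ {ε}) ∪ (FOLLOW(N) if α ⇒* ε)).

Relevant sets:
  FIRST(F) = { 'f', 'num', 'x' }
  FIRST(D) = { 'num' }

F → f x x: PREDICT = { 'f' }
F → F f: PREDICT = { 'f', 'num', 'x' }
  'x' is in predict set, so this production goes in M[F, 'x']
F → x x: PREDICT = { 'x' }
  'x' is in predict set, so this production goes in M[F, 'x']
F → D: PREDICT = { 'num' }
F → D F f: PREDICT = { 'num' }

M[F, 'x'] = F → F f, F → x x  (a multiply-defined cell — the grammar is not LL(1))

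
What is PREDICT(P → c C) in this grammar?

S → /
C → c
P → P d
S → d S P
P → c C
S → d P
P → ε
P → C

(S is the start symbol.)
PREDICT(P → c C) = (FIRST(RHS) \ {ε}) ∪ (FOLLOW(P) if ε ∈ FIRST(RHS), i.e. RHS ⇒* ε)
FIRST(c C) = { 'c' }
ε ∉ FIRST(c C), so FOLLOW(P) is not added.
PREDICT(P → c C) = { 'c' }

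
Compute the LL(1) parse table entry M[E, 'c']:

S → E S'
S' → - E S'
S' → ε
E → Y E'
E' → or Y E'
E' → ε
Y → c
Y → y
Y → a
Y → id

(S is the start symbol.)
To find M[E, 'c'], we find productions for E where 'c' is in the predict set (PREDICT(N → α) = (FIRST(α) \ {ε}) ∪ (FOLLOW(N) if α ⇒* ε)).

Relevant sets:
  FIRST(Y) = { 'a', 'c', 'id', 'y' }

E → Y E': PREDICT = { 'a', 'c', 'id', 'y' }
  'c' is in predict set, so this production goes in M[E, 'c']

M[E, 'c'] = E → Y E'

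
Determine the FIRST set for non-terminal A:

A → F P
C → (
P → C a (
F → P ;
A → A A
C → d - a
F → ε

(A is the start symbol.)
{ '(', 'd' }

FIRST sets of the other non-terminals involved (by the same procedure, iterated to a fixed point):
  FIRST(F) = { '(', 'd', ε }
  FIRST(P) = { '(', 'd' }

From A → F P:
  - F is a non-terminal: add FIRST(F) \ {ε} = { '(', 'd' }
    F is nullable, so continue to the next symbol
  - P is a non-terminal: add FIRST(P) \ {ε} = { '(', 'd' }
    P is not nullable, so stop
From A → A A:
  - A is the symbol being defined: contributes nothing new
    A is not nullable, so stop

Collecting: FIRST(A) = { '(', 'd' }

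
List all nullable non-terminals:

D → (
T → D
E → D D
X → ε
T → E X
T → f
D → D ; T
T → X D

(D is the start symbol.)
{ 'X' }

A non-terminal is nullable if it can derive ε (the empty string): either it has an ε-production, or it has a production whose right-hand side consists entirely of nullable non-terminals.

ε-productions: X → ε
So X is immediately nullable.
No further non-terminal can be added: every production for the remaining non-terminals contains a terminal or a non-nullable non-terminal.
Nullable = { 'X' }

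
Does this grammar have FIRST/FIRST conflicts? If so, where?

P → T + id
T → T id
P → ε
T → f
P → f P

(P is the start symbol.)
A FIRST/FIRST conflict occurs when two productions N → α and N → β for the same non-terminal have FIRST(α) ∩ FIRST(β) ≠ ∅ (with ε ∈ FIRST of a nullable right-hand side, so two nullable alternatives also conflict).

FIRST sets of the non-terminals at (or reachable through a nullable prefix from) the front of some alternative:
  FIRST(T) = { 'f' }

Productions for P:
  P → T + id: FIRST = { 'f' }
  P → ε: FIRST = { ε }
  P → f P: FIRST = { 'f' }
Productions for T:
  T → T id: FIRST = { 'f' }
  T → f: FIRST = { 'f' }

Conflict for P: P → T + id and P → f P
  Overlap: { 'f' }
Conflict for T: T → T id and T → f
  Overlap: { 'f' }

Answer: Yes. P → T '+' id / P → f P on { 'f' }; T → T id / T → f on { 'f' }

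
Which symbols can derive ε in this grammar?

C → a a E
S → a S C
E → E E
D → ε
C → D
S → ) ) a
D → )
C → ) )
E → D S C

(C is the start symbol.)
{ 'C', 'D' }

A non-terminal is nullable if it can derive ε (the empty string): either it has an ε-production, or it has a production whose right-hand side consists entirely of nullable non-terminals.

ε-productions: D → ε
So D is immediately nullable.
C → D: every symbol on the right is nullable, so C is nullable too.
No further non-terminal can be added: every production for the remaining non-terminals contains a terminal or a non-nullable non-terminal.
Nullable = { 'C', 'D' }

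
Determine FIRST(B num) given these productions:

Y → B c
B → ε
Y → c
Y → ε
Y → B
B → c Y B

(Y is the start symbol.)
FIRST sets of the non-terminals involved (from the grammar, by fixed-point iteration):
  FIRST(B) = { 'c', ε }

To compute FIRST(B num), process the symbols left to right:
Symbol B is a non-terminal. Add FIRST(B) \ {ε} = { 'c' }
B is nullable (ε ∈ FIRST(B)), continue to the next symbol.
Symbol num is a terminal. Add 'num' and stop.
FIRST(B num) = { 'c', 'num' }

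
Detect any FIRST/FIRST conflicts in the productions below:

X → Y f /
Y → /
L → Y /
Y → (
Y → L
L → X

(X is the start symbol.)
Yes. Y → '/' / Y → L on { '/' }; Y → '(' / Y → L on { '(' }; L → Y '/' / L → X on { '(', '/' }

A FIRST/FIRST conflict occurs when two productions N → α and N → β for the same non-terminal have FIRST(α) ∩ FIRST(β) ≠ ∅ (with ε ∈ FIRST of a nullable right-hand side, so two nullable alternatives also conflict).

FIRST sets of the non-terminals at (or reachable through a nullable prefix from) the front of some alternative:
  FIRST(L) = { '(', '/' }
  FIRST(Y) = { '(', '/' }
  FIRST(X) = { '(', '/' }

Productions for Y:
  Y → /: FIRST = { '/' }
  Y → (: FIRST = { '(' }
  Y → L: FIRST = { '(', '/' }
Productions for L:
  L → Y /: FIRST = { '(', '/' }
  L → X: FIRST = { '(', '/' }
X has only one production, so no FIRST/FIRST conflict is possible there.

Conflict for Y: Y → / and Y → L
  Overlap: { '/' }
Conflict for Y: Y → ( and Y → L
  Overlap: { '(' }
Conflict for L: L → Y / and L → X
  Overlap: { '(', '/' }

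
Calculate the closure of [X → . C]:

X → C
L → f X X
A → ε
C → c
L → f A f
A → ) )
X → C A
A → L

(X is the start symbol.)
To compute CLOSURE, for each item [A → α.Bβ] where B is a non-terminal, add [B → .γ] for all productions B → γ; repeat for the newly added items until nothing changes.

Start with: [X → . C]
  [X → . C] has the dot before C: add [C → . c]
No further items can be added.

CLOSURE = { [C → . c], [X → . C] }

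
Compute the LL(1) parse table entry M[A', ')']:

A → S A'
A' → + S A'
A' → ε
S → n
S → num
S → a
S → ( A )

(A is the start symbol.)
To find M[A', ')'], we find productions for A' where ')' is in the predict set (PREDICT(N → α) = (FIRST(α) \ {ε}) ∪ (FOLLOW(N) if α ⇒* ε)).

Relevant sets:
  FOLLOW(A') = { $, ')' }

A' → + S A': PREDICT = { '+' }
A' → ε: PREDICT = { $, ')' }
  ')' is in predict set, so this production goes in M[A', ')']

M[A', ')'] = A' → ε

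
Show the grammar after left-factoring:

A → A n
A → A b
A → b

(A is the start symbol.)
A → A A'
A' → n
A' → b
A → b

Left-factoring transforms A → αβ₁ | αβ₂ into A → αA' and A' → β₁ | β₂
(α is the longest common prefix among the alternatives). Repeat until
no nonterminal has two alternatives with a common prefix.

Round 1: A has alternatives sharing prefix 'A'. Introduce A': A → A A'
  Add: A' → n
  Add: A' → b

No remaining common prefixes — done.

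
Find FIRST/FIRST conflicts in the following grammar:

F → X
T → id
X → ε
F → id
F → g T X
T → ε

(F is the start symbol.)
No FIRST/FIRST conflicts.

FIRST sets of the non-terminals at (or reachable through a nullable prefix from) the front of some alternative:
  FIRST(X) = { ε }

Productions for F:
  F → X: FIRST = { ε }
  F → id: FIRST = { 'id' }
  F → g T X: FIRST = { 'g' }
Productions for T:
  T → id: FIRST = { 'id' }
  T → ε: FIRST = { ε }
X has only one production, so no FIRST/FIRST conflict is possible there.

All alternatives of each non-terminal have pairwise disjoint FIRST sets.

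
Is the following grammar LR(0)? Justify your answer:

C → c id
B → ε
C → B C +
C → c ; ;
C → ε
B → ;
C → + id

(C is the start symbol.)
No. Shift-reduce conflict between [B → .] and [B → . ;]

Augment with C' → C and build the canonical LR(0) collection (I0 = CLOSURE({[C' → . C]}), then GOTO on every symbol after a dot until no new states appear). It has 12 states:
  I0: { [B → . ;], [B → .], [C → . + id], [C → . B C +], [C → . c ; ;], [C → . c id], [C → .], [C' → . C] }  — shift, 2 reduces
  I1: { [C → + . id] }  — shift
  I2: { [B → ; .] }  — reduce
  I3: { [B → . ;], [B → .], [C → . + id], [C → . B C +], [C → . c ; ;], [C → . c id], [C → .], [C → B . C +] }  — shift, 2 reduces
  I4: { [C' → C .] }  — accept
  I5: { [C → c . ; ;], [C → c . id] }  — shift
  I6: { [C → c ; . ;] }  — shift
  I7: { [C → c id .] }  — reduce
  I8: { [C → c ; ; .] }  — reduce
  I9: { [C → B C . +] }  — shift
  I10: { [C → B C + .] }  — reduce
  I11: { [C → + id .] }  — reduce

Conflict in state I0:
  Shift-reduce conflict between [B → .] and [B → . ;]
So the grammar is NOT LR(0).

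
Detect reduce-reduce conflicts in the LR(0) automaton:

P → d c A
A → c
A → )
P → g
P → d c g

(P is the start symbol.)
Augment with P' → P and build the canonical LR(0) collection (I0 = CLOSURE({[P' → . P]}), then GOTO on every symbol after a dot until no new states appear). It has 9 states:
  I0: { [P → . d c A], [P → . d c g], [P → . g], [P' → . P] }  — shift
  I1: { [P' → P .] }  — accept
  I2: { [P → d . c A], [P → d . c g] }  — shift
  I3: { [P → g .] }  — reduce
  I4: { [A → . )], [A → . c], [P → d c . A], [P → d c . g] }  — shift
  I5: { [A → ) .] }  — reduce
  I6: { [P → d c A .] }  — reduce
  I7: { [A → c .] }  — reduce
  I8: { [P → d c g .] }  — reduce

No state contains more than one complete item.

Answer: No reduce-reduce conflicts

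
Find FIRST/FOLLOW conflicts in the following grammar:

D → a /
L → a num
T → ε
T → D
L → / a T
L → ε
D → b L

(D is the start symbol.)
No FIRST/FOLLOW conflicts.

Nullable non-terminals: L, T.
FIRST sets used below: FIRST(D) = { 'a', 'b' }

L: nullable alternative(s) L → ε; FOLLOW(L) = { $ }
  L → a num: FIRST \ {ε} = { 'a' } — disjoint from FOLLOW(L)
  L → / a T: FIRST \ {ε} = { '/' } — disjoint from FOLLOW(L)
  L → ε: FIRST \ {ε} = { } — this is the only nullable alternative, skip

T: nullable alternative(s) T → ε; FOLLOW(T) = { $ }
  T → ε: FIRST \ {ε} = { } — this is the only nullable alternative, skip
  T → D: FIRST \ {ε} = { 'a', 'b' } — disjoint from FOLLOW(T)

D has no nullable alternative, so no FIRST/FOLLOW check is needed there.

No FIRST/FOLLOW conflicts found.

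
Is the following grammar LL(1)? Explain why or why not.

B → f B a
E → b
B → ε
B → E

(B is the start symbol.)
Yes, the grammar is LL(1).

A grammar is LL(1) if for each non-terminal N with multiple productions, the predict sets of those productions are pairwise disjoint, where PREDICT(N → α) = (FIRST(α) \ {ε}) ∪ (FOLLOW(N) if α ⇒* ε).

Relevant sets:
  FIRST(E) = { 'b' }
  FOLLOW(B) = { $, 'a' }

For B:
  PREDICT(B → f B a) = { 'f' }
  PREDICT(B → ε) = { $, 'a' }
  PREDICT(B → E) = { 'b' }
E has a single production, so nothing to check there.

All predict sets are disjoint. The grammar IS LL(1).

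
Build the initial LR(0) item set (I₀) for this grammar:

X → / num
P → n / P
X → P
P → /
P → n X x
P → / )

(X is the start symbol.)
{ [P → . / )], [P → . /], [P → . n / P], [P → . n X x], [X → . / num], [X → . P], [X' → . X] }

First, augment the grammar with X' → X
I₀ = CLOSURE({ [X' → . X] }):
  [X' → . X] has the dot before X: add [X → . / num], [X → . P]
  [X → . P] has the dot before P: add [P → . n / P], [P → . /], [P → . n X x], [P → . / )]
No further items can be added.

I₀ = { [P → . / )], [P → . /], [P → . n / P], [P → . n X x], [X → . / num], [X → . P], [X' → . X] }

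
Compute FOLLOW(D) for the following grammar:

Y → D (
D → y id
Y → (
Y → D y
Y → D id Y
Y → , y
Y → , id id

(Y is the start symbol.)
{ '(', 'id', 'y' }

To compute FOLLOW(D), find every occurrence of D on a right-hand side N → α D β: add FIRST(β) \ {ε}, and if β is empty or nullable also add FOLLOW(N). Iterate to a fixed point.

In Y → D (: D is followed by '(', add FIRST('(') \ {ε} = { '(' }
In Y → D y: D is followed by y, add FIRST(y) \ {ε} = { 'y' }
In Y → D id Y: D is followed by id Y, add FIRST(id Y) \ {ε} = { 'id' }

Taking the union: FOLLOW(D) = { '(', 'id', 'y' }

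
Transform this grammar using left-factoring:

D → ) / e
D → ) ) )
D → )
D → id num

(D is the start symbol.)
D → ) D'
D' → / e
D' → ) )
D' → ε
D → id num

Left-factoring transforms A → αβ₁ | αβ₂ into A → αA' and A' → β₁ | β₂
(α is the longest common prefix among the alternatives). Repeat until
no nonterminal has two alternatives with a common prefix.

Round 1: D has alternatives sharing prefix ')'. Introduce D': D → ) D'
  Add: D' → / e
  Add: D' → ) )
  Add: D' → ε

No remaining common prefixes — done.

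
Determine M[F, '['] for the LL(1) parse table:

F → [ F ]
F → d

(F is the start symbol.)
To find M[F, '['], we find productions for F where '[' is in the predict set (PREDICT(N → α) = (FIRST(α) \ {ε}) ∪ (FOLLOW(N) if α ⇒* ε)).

F → [ F ]: PREDICT = { '[' }
  '[' is in predict set, so this production goes in M[F, '[']
F → d: PREDICT = { 'd' }

M[F, '['] = F → [ F ]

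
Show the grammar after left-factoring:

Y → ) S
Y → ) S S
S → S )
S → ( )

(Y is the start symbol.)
Y → ) S Y'
Y' → ε
Y' → S
S → S )
S → ( )

Left-factoring transforms A → αβ₁ | αβ₂ into A → αA' and A' → β₁ | β₂
(α is the longest common prefix among the alternatives). Repeat until
no nonterminal has two alternatives with a common prefix.

Round 1: Y has alternatives sharing prefix ') S'. Introduce Y': Y → ) S Y'
  Add: Y' → ε
  Add: Y' → S

No remaining common prefixes — done.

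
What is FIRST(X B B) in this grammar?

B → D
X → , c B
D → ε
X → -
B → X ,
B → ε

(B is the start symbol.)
{ ',', '-' }

FIRST sets of the non-terminals involved (from the grammar, by fixed-point iteration):
  FIRST(X) = { ',', '-' }

To compute FIRST(X B B), process the symbols left to right:
Symbol X is a non-terminal. Add FIRST(X) \ {ε} = { ',', '-' }
X is not nullable (ε ∉ FIRST(X)), so stop here.
FIRST(X B B) = { ',', '-' }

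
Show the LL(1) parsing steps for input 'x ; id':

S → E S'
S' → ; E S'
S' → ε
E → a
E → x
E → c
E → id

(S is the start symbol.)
Stack is shown with the top on the left.

Stack     Input     Action
--------------------------
S $       x ; id $  output S → E S'
E S' $    x ; id $  output E → x
x S' $    x ; id $  match 'x'
S' $      ; id $    output S' → ; E S'
; E S' $  ; id $    match ';'
E S' $    id $      output E → id
id S' $   id $      match 'id'
S' $      $         output S' → ε
$         $         accept

The string is accepted.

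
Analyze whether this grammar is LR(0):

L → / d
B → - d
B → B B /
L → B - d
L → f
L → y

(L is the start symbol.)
No. Reduce-reduce conflict: [B → - d .] and [L → B - d .]

A grammar is LR(0) if no state in the canonical LR(0) collection has:
  - both a shift item (dot before a terminal) and a complete item (shift-reduce conflict), or
  - two or more complete items (reduce-reduce conflict; the accept item [L' → L .] counts as a complete item here).

Augment with L' → L and build the canonical LR(0) collection (I0 = CLOSURE({[L' → . L]}), then GOTO on every symbol after a dot until no new states appear). It has 13 states:
  I0: { [B → . - d], [B → . B B /], [L → . / d], [L → . B - d], [L → . f], [L → . y], [L' → . L] }  — shift
  I1: { [B → - . d] }  — shift
  I2: { [L → / . d] }  — shift
  I3: { [B → . - d], [B → . B B /], [B → B . B /], [L → B . - d] }  — shift
  I4: { [L' → L .] }  — accept
  I5: { [L → f .] }  — reduce
  I6: { [L → y .] }  — reduce
  I7: { [B → - . d], [L → B - . d] }  — shift
  I8: { [B → . - d], [B → . B B /], [B → B . B /], [B → B B . /] }  — shift
  I9: { [B → B B / .] }  — reduce
  I10: { [B → - d .], [L → B - d .] }  — 2 reduces
  I11: { [L → / d .] }  — reduce
  I12: { [B → - d .] }  — reduce

Conflict in state I10:
  Reduce-reduce conflict: [B → - d .] and [L → B - d .]
So the grammar is NOT LR(0).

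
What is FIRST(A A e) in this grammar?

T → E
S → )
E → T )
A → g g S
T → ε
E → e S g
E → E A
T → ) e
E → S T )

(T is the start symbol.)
{ 'g' }

FIRST sets of the non-terminals involved (from the grammar, by fixed-point iteration):
  FIRST(A) = { 'g' }

To compute FIRST(A A e), process the symbols left to right:
Symbol A is a non-terminal. Add FIRST(A) \ {ε} = { 'g' }
A is not nullable (ε ∉ FIRST(A)), so stop here.
FIRST(A A e) = { 'g' }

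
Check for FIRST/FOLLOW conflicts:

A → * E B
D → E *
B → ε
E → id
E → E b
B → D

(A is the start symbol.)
No FIRST/FOLLOW conflicts.

Nullable non-terminals: B.
FIRST sets used below: FIRST(D) = { 'id' }

B: nullable alternative(s) B → ε; FOLLOW(B) = { $ }
  B → ε: FIRST \ {ε} = { } — this is the only nullable alternative, skip
  B → D: FIRST \ {ε} = { 'id' } — disjoint from FOLLOW(B)

A, D, E have no nullable alternative, so no FIRST/FOLLOW check is needed there.

No FIRST/FOLLOW conflicts found.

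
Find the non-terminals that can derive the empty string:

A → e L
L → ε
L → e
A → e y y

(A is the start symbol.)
{ 'L' }

A non-terminal is nullable if it can derive ε (the empty string): either it has an ε-production, or it has a production whose right-hand side consists entirely of nullable non-terminals.

ε-productions: L → ε
So L is immediately nullable.
No further non-terminal can be added: every production for the remaining non-terminals contains a terminal or a non-nullable non-terminal.
Nullable = { 'L' }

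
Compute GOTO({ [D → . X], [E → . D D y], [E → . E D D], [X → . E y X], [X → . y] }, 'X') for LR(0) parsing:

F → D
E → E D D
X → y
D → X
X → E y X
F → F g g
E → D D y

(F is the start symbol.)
GOTO(I, 'X') = CLOSURE({ [A → αX.β] : [A → α.Xβ] ∈ I, X = 'X' })

Items with dot before 'X', with the dot advanced:
  [D → . X] → [D → X .]
Closure adds nothing (no advanced item has the dot before a non-terminal).

GOTO = { [D → X .] }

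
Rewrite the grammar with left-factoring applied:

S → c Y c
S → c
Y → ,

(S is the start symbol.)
Left-factoring transforms A → αβ₁ | αβ₂ into A → αA' and A' → β₁ | β₂
(α is the longest common prefix among the alternatives). Repeat until
no nonterminal has two alternatives with a common prefix.

Round 1: S has alternatives sharing prefix 'c'. Introduce S': S → c S'
  Add: S' → Y c
  Add: S' → ε

No remaining common prefixes — done.

Resulting grammar:
S → c S'
S' → Y c
S' → ε
Y → ,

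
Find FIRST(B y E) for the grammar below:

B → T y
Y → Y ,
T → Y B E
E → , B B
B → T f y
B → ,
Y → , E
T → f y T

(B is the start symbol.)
FIRST sets of the non-terminals involved (from the grammar, by fixed-point iteration):
  FIRST(B) = { ',', 'f' }

To compute FIRST(B y E), process the symbols left to right:
Symbol B is a non-terminal. Add FIRST(B) \ {ε} = { ',', 'f' }
B is not nullable (ε ∉ FIRST(B)), so stop here.
FIRST(B y E) = { ',', 'f' }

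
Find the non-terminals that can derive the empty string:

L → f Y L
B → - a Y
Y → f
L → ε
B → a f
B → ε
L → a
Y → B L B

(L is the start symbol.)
{ 'B', 'L', 'Y' }

A non-terminal is nullable if it can derive ε (the empty string): either it has an ε-production, or it has a production whose right-hand side consists entirely of nullable non-terminals.

ε-productions: L → ε, B → ε
So L, B are immediately nullable.
Y → B L B: every symbol on the right is nullable, so Y is nullable too.
Every non-terminal is now nullable.
Nullable = { 'B', 'L', 'Y' }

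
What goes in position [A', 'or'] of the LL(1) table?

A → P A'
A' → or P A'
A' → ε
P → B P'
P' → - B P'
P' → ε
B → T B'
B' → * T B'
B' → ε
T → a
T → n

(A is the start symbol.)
To find M[A', 'or'], we find productions for A' where 'or' is in the predict set (PREDICT(N → α) = (FIRST(α) \ {ε}) ∪ (FOLLOW(N) if α ⇒* ε)).

Relevant sets:
  FOLLOW(A') = { $ }

A' → or P A': PREDICT = { 'or' }
  'or' is in predict set, so this production goes in M[A', 'or']
A' → ε: PREDICT = { $ }

M[A', 'or'] = A' → or P A'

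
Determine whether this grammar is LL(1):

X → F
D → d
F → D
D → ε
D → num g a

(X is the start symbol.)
Relevant sets:
  FOLLOW(D) = { $ }

For D:
  PREDICT(D → d) = { 'd' }
  PREDICT(D → ε) = { $ }
  PREDICT(D → num g a) = { 'num' }
X, F have a single production, so nothing to check there.

All predict sets are disjoint. The grammar IS LL(1).

Answer: Yes, the grammar is LL(1).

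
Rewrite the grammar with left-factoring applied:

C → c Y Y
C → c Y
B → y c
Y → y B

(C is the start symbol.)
Left-factoring transforms A → αβ₁ | αβ₂ into A → αA' and A' → β₁ | β₂
(α is the longest common prefix among the alternatives). Repeat until
no nonterminal has two alternatives with a common prefix.

Round 1: C has alternatives sharing prefix 'c Y'. Introduce C': C → c Y C'
  Add: C' → Y
  Add: C' → ε

No remaining common prefixes — done.

Resulting grammar:
C → c Y C'
C' → Y
C' → ε
B → y c
Y → y B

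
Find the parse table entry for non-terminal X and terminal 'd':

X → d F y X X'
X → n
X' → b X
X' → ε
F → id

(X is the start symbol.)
To find M[X, 'd'], we find productions for X where 'd' is in the predict set (PREDICT(N → α) = (FIRST(α) \ {ε}) ∪ (FOLLOW(N) if α ⇒* ε)).

X → d F y X X': PREDICT = { 'd' }
  'd' is in predict set, so this production goes in M[X, 'd']
X → n: PREDICT = { 'n' }

M[X, 'd'] = X → d F y X X'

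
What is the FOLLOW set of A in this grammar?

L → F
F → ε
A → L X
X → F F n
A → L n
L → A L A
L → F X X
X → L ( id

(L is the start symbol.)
In L → A L A: A is followed by L A, add FIRST(L A) \ {ε} = { '(', 'n' }
In L → A L A: A is at the end, add FOLLOW(L)

The FOLLOW sets referred to above (computed the same way, to a fixed point):
  FOLLOW(L) = { $, '(', 'n' }

Taking the union: FOLLOW(A) = { $, '(', 'n' }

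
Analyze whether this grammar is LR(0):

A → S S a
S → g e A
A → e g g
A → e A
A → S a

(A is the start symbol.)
Augment with A' → A and build the canonical LR(0) collection (I0 = CLOSURE({[A' → . A]}), then GOTO on every symbol after a dot until no new states appear). It has 13 states:
  I0: { [A → . S S a], [A → . S a], [A → . e A], [A → . e g g], [A' → . A], [S → . g e A] }  — shift
  I1: { [A' → A .] }  — accept
  I2: { [A → S . S a], [A → S . a], [S → . g e A] }  — shift
  I3: { [A → . S S a], [A → . S a], [A → . e A], [A → . e g g], [A → e . A], [A → e . g g], [S → . g e A] }  — shift
  I4: { [S → g . e A] }  — shift
  I5: { [A → . S S a], [A → . S a], [A → . e A], [A → . e g g], [S → . g e A], [S → g e . A] }  — shift
  I6: { [S → g e A .] }  — reduce
  I7: { [A → e A .] }  — reduce
  I8: { [A → e g . g], [S → g . e A] }  — shift
  I9: { [A → e g g .] }  — reduce
  I10: { [A → S S . a] }  — shift
  I11: { [A → S a .] }  — reduce
  I12: { [A → S S a .] }  — reduce

Every state is either a pure shift/goto state or contains exactly one complete item and nothing to shift — no conflicts. The grammar is LR(0).

Answer: Yes, the grammar is LR(0)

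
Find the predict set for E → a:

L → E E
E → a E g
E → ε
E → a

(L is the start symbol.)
{ 'a' }

PREDICT(E → a) = (FIRST(RHS) \ {ε}) ∪ (FOLLOW(E) if ε ∈ FIRST(RHS), i.e. RHS ⇒* ε)
FIRST(a) = { 'a' }
ε ∉ FIRST(a), so FOLLOW(E) is not added.
PREDICT(E → a) = { 'a' }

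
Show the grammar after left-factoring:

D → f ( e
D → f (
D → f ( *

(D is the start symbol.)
D → f ( D'
D' → e
D' → ε
D' → *

Left-factoring transforms A → αβ₁ | αβ₂ into A → αA' and A' → β₁ | β₂
(α is the longest common prefix among the alternatives). Repeat until
no nonterminal has two alternatives with a common prefix.

Round 1: D has alternatives sharing prefix 'f ('. Introduce D': D → f ( D'
  Add: D' → e
  Add: D' → ε
  Add: D' → *

No remaining common prefixes — done.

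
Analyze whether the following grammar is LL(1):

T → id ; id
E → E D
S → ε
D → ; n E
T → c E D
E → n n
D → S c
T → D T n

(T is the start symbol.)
No. Predict set conflict for T: { 'c' }

A grammar is LL(1) if for each non-terminal N with multiple productions, the predict sets of those productions are pairwise disjoint, where PREDICT(N → α) = (FIRST(α) \ {ε}) ∪ (FOLLOW(N) if α ⇒* ε).

Relevant sets:
  FIRST(D) = { ';', 'c' }
  FIRST(E) = { 'n' }
  FIRST(S) = { ε }

For T:
  PREDICT(T → id ';' id) = { 'id' }
  PREDICT(T → c E D) = { 'c' }
  PREDICT(T → D T n) = { ';', 'c' }
For E:
  PREDICT(E → E D) = { 'n' }
  PREDICT(E → n n) = { 'n' }
For D:
  PREDICT(D → ';' n E) = { ';' }
  PREDICT(D → S c) = { 'c' }
S has a single production, so nothing to check there.

Conflict found: Predict set conflict for T: { 'c' }
The grammar is NOT LL(1).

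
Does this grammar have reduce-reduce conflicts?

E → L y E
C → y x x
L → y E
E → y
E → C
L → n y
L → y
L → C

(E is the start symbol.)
Yes — I1: [E → C .] vs [L → C .]; I5: [E → y .] vs [L → y .]

A reduce-reduce conflict occurs when an LR(0) state has two complete items [A → α .] and [B → β .] — both call for a reduction, and with no lookahead the parser cannot choose between them.

Augment with E' → E and build the canonical LR(0) collection (I0 = CLOSURE({[E' → . E]}), then GOTO on every symbol after a dot until no new states appear). It has 12 states:
  I0: { [C → . y x x], [E → . C], [E → . L y E], [E → . y], [E' → . E], [L → . C], [L → . n y], [L → . y E], [L → . y] }  — shift
  I1: { [E → C .], [L → C .] }  — 2 reduces
  I2: { [E' → E .] }  — accept
  I3: { [E → L . y E] }  — shift
  I4: { [L → n . y] }  — shift
  I5: { [C → . y x x], [C → y . x x], [E → . C], [E → . L y E], [E → . y], [E → y .], [L → . C], [L → . n y], [L → . y E], [L → . y], [L → y . E], [L → y .] }  — shift, 2 reduces
  I6: { [L → y E .] }  — reduce
  I7: { [C → y x . x] }  — shift
  I8: { [C → y x x .] }  — reduce
  I9: { [L → n y .] }  — reduce
  I10: { [C → . y x x], [E → . C], [E → . L y E], [E → . y], [E → L y . E], [L → . C], [L → . n y], [L → . y E], [L → . y] }  — shift
  I11: { [E → L y E .] }  — reduce

I1 contains complete items [E → C .], [L → C .] — reduce-reduce conflict.
I5 contains complete items [E → y .], [L → y .] — reduce-reduce conflict.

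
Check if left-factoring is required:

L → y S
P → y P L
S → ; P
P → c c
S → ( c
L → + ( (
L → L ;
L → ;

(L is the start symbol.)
Left-factoring is needed when two productions for the same non-terminal
share a common prefix on the right-hand side.

Productions for L:
  L → y S
  L → + ( (
  L → L ;
  L → ;
Productions for P:
  P → y P L
  P → c c
Productions for S:
  S → ; P
  S → ( c

No common prefixes found.

Answer: No, left-factoring is not needed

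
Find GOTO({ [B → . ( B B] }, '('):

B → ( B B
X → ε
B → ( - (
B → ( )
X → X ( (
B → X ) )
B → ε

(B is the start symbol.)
{ [B → ( . B B], [B → . ( )], [B → . ( - (], [B → . ( B B], [B → . X ) )], [B → .], [X → . X ( (], [X → .] }

GOTO(I, '(') = CLOSURE({ [A → αX.β] : [A → α.Xβ] ∈ I, X = '(' })

Items with dot before '(', with the dot advanced:
  [B → . ( B B] → [B → ( . B B]
Closure of the advanced items:
  [B → ( . B B] has the dot before B: add [B → . ( B B], [B → . ( - (], [B → . ( )], [B → . X ) )], [B → .]
  [B → . X ) )] has the dot before X: add [X → .], [X → . X ( (]

GOTO = { [B → ( . B B], [B → . ( )], [B → . ( - (], [B → . ( B B], [B → . X ) )], [B → .], [X → . X ( (], [X → .] }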